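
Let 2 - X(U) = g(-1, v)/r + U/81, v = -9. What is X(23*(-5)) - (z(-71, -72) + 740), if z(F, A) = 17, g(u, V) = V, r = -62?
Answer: -3785209/5022 ≈ -753.73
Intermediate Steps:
X(U) = 115/62 - U/81 (X(U) = 2 - (-9/(-62) + U/81) = 2 - (-9*(-1/62) + U*(1/81)) = 2 - (9/62 + U/81) = 2 + (-9/62 - U/81) = 115/62 - U/81)
X(23*(-5)) - (z(-71, -72) + 740) = (115/62 - 23*(-5)/81) - (17 + 740) = (115/62 - 1/81*(-115)) - 1*757 = (115/62 + 115/81) - 757 = 16445/5022 - 757 = -3785209/5022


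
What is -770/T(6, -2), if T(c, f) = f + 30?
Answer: -55/2 ≈ -27.500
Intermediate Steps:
T(c, f) = 30 + f
-770/T(6, -2) = -770/(30 - 2) = -770/28 = -770*1/28 = -55/2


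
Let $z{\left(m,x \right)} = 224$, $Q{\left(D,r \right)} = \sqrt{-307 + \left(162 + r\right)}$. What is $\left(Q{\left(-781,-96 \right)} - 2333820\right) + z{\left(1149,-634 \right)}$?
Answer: $-2333596 + i \sqrt{241} \approx -2.3336 \cdot 10^{6} + 15.524 i$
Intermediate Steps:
$Q{\left(D,r \right)} = \sqrt{-145 + r}$
$\left(Q{\left(-781,-96 \right)} - 2333820\right) + z{\left(1149,-634 \right)} = \left(\sqrt{-145 - 96} - 2333820\right) + 224 = \left(\sqrt{-241} - 2333820\right) + 224 = \left(i \sqrt{241} - 2333820\right) + 224 = \left(-2333820 + i \sqrt{241}\right) + 224 = -2333596 + i \sqrt{241}$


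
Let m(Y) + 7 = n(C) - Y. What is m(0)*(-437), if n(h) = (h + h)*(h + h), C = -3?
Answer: -12673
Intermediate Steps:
n(h) = 4*h² (n(h) = (2*h)*(2*h) = 4*h²)
m(Y) = 29 - Y (m(Y) = -7 + (4*(-3)² - Y) = -7 + (4*9 - Y) = -7 + (36 - Y) = 29 - Y)
m(0)*(-437) = (29 - 1*0)*(-437) = (29 + 0)*(-437) = 29*(-437) = -12673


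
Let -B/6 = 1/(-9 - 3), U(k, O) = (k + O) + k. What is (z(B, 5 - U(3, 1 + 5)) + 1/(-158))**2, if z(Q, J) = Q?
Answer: 1521/6241 ≈ 0.24371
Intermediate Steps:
U(k, O) = O + 2*k (U(k, O) = (O + k) + k = O + 2*k)
B = 1/2 (B = -6/(-9 - 3) = -6/(-12) = -6*(-1/12) = 1/2 ≈ 0.50000)
(z(B, 5 - U(3, 1 + 5)) + 1/(-158))**2 = (1/2 + 1/(-158))**2 = (1/2 - 1/158)**2 = (39/79)**2 = 1521/6241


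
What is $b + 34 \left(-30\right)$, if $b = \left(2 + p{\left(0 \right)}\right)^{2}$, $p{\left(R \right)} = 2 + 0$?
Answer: $-1004$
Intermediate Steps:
$p{\left(R \right)} = 2$
$b = 16$ ($b = \left(2 + 2\right)^{2} = 4^{2} = 16$)
$b + 34 \left(-30\right) = 16 + 34 \left(-30\right) = 16 - 1020 = -1004$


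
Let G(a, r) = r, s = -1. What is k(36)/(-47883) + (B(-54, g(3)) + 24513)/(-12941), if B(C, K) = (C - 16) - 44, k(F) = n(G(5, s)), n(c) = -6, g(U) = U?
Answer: -389406557/206551301 ≈ -1.8853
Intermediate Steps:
k(F) = -6
B(C, K) = -60 + C (B(C, K) = (-16 + C) - 44 = -60 + C)
k(36)/(-47883) + (B(-54, g(3)) + 24513)/(-12941) = -6/(-47883) + ((-60 - 54) + 24513)/(-12941) = -6*(-1/47883) + (-114 + 24513)*(-1/12941) = 2/15961 + 24399*(-1/12941) = 2/15961 - 24399/12941 = -389406557/206551301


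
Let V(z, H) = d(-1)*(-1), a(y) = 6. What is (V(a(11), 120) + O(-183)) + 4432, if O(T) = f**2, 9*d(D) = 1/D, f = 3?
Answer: 39970/9 ≈ 4441.1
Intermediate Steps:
d(D) = 1/(9*D)
V(z, H) = 1/9 (V(z, H) = ((1/9)/(-1))*(-1) = ((1/9)*(-1))*(-1) = -1/9*(-1) = 1/9)
O(T) = 9 (O(T) = 3**2 = 9)
(V(a(11), 120) + O(-183)) + 4432 = (1/9 + 9) + 4432 = 82/9 + 4432 = 39970/9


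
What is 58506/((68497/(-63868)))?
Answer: -3736661208/68497 ≈ -54552.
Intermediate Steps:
58506/((68497/(-63868))) = 58506/((68497*(-1/63868))) = 58506/(-68497/63868) = 58506*(-63868/68497) = -3736661208/68497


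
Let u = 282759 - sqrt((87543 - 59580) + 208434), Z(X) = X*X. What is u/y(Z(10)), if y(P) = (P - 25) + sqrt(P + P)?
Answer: 848277/217 - 565518*sqrt(2)/1085 - 3*sqrt(236397)/217 + 2*sqrt(472794)/1085 ≈ 3166.5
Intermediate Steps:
Z(X) = X**2
u = 282759 - sqrt(236397) (u = 282759 - sqrt(27963 + 208434) = 282759 - sqrt(236397) ≈ 2.8227e+5)
y(P) = -25 + P + sqrt(2)*sqrt(P) (y(P) = (-25 + P) + sqrt(2*P) = (-25 + P) + sqrt(2)*sqrt(P) = -25 + P + sqrt(2)*sqrt(P))
u/y(Z(10)) = (282759 - sqrt(236397))/(-25 + 10**2 + sqrt(2)*sqrt(10**2)) = (282759 - sqrt(236397))/(-25 + 100 + sqrt(2)*sqrt(100)) = (282759 - sqrt(236397))/(-25 + 100 + sqrt(2)*10) = (282759 - sqrt(236397))/(-25 + 100 + 10*sqrt(2)) = (282759 - sqrt(236397))/(75 + 10*sqrt(2))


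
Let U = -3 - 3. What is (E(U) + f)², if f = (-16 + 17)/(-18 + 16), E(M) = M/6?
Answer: 9/4 ≈ 2.2500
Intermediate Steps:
U = -6
E(M) = M/6 (E(M) = M*(⅙) = M/6)
f = -½ (f = 1/(-2) = 1*(-½) = -½ ≈ -0.50000)
(E(U) + f)² = ((⅙)*(-6) - ½)² = (-1 - ½)² = (-3/2)² = 9/4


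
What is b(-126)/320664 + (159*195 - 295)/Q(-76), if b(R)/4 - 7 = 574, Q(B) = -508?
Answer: -307700339/5090541 ≈ -60.445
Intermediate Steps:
b(R) = 2324 (b(R) = 28 + 4*574 = 28 + 2296 = 2324)
b(-126)/320664 + (159*195 - 295)/Q(-76) = 2324/320664 + (159*195 - 295)/(-508) = 2324*(1/320664) + (31005 - 295)*(-1/508) = 581/80166 + 30710*(-1/508) = 581/80166 - 15355/254 = -307700339/5090541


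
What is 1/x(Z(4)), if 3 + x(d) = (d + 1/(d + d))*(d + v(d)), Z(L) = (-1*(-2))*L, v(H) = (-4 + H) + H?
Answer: 4/633 ≈ 0.0063191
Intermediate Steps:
v(H) = -4 + 2*H
Z(L) = 2*L
x(d) = -3 + (-4 + 3*d)*(d + 1/(2*d)) (x(d) = -3 + (d + 1/(d + d))*(d + (-4 + 2*d)) = -3 + (d + 1/(2*d))*(-4 + 3*d) = -3 + (-4 + 3*d)*(d + 1/(2*d)))
1/x(Z(4)) = 1/(-3/2 - 8*4 - 2/(2*4) + 3*(2*4)²) = 1/(-3/2 - 4*8 - 2/8 + 3*8²) = 1/(-3/2 - 32 - 2*⅛ + 3*64) = 1/(-3/2 - 32 - ¼ + 192) = 1/(633/4) = 4/633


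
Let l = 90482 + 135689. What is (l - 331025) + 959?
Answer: -103895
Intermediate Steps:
l = 226171
(l - 331025) + 959 = (226171 - 331025) + 959 = -104854 + 959 = -103895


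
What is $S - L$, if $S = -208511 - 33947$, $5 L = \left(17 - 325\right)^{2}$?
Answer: $- \frac{1307154}{5} \approx -2.6143 \cdot 10^{5}$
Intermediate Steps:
$L = \frac{94864}{5}$ ($L = \frac{\left(17 - 325\right)^{2}}{5} = \frac{\left(-308\right)^{2}}{5} = \frac{1}{5} \cdot 94864 = \frac{94864}{5} \approx 18973.0$)
$S = -242458$
$S - L = -242458 - \frac{94864}{5} = - \frac{1307154}{5}$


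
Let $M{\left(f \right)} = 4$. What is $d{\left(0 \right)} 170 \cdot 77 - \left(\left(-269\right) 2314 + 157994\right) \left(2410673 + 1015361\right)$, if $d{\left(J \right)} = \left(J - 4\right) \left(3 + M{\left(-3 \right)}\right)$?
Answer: $1591296497528$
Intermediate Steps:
$d{\left(J \right)} = -28 + 7 J$ ($d{\left(J \right)} = \left(J - 4\right) \left(3 + 4\right) = \left(-4 + J\right) 7 = -28 + 7 J$)
$d{\left(0 \right)} 170 \cdot 77 - \left(\left(-269\right) 2314 + 157994\right) \left(2410673 + 1015361\right) = \left(-28 + 7 \cdot 0\right) 170 \cdot 77 - \left(\left(-269\right) 2314 + 157994\right) \left(2410673 + 1015361\right) = \left(-28 + 0\right) 170 \cdot 77 - \left(-622466 + 157994\right) 3426034 = \left(-28\right) 170 \cdot 77 - \left(-464472\right) 3426034 = \left(-4760\right) 77 - -1591296864048 = -366520 + 1591296864048 = 1591296497528$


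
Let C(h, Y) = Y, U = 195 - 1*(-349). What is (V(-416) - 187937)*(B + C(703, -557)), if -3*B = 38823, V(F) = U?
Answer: 2529430714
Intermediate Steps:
U = 544 (U = 195 + 349 = 544)
V(F) = 544
B = -12941 (B = -⅓*38823 = -12941)
(V(-416) - 187937)*(B + C(703, -557)) = (544 - 187937)*(-12941 - 557) = -187393*(-13498) = 2529430714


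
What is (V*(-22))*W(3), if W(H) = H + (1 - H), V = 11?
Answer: -242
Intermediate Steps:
W(H) = 1
(V*(-22))*W(3) = (11*(-22))*1 = -242*1 = -242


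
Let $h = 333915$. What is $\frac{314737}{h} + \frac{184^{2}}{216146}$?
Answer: $\frac{39667084921}{36087195795} \approx 1.0992$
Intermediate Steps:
$\frac{314737}{h} + \frac{184^{2}}{216146} = \frac{314737}{333915} + \frac{184^{2}}{216146} = 314737 \cdot \frac{1}{333915} + 33856 \cdot \frac{1}{216146} = \frac{314737}{333915} + \frac{16928}{108073} = \frac{39667084921}{36087195795}$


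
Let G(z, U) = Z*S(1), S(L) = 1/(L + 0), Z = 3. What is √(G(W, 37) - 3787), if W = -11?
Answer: 2*I*√946 ≈ 61.514*I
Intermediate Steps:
S(L) = 1/L
G(z, U) = 3 (G(z, U) = 3/1 = 3*1 = 3)
√(G(W, 37) - 3787) = √(3 - 3787) = √(-3784) = 2*I*√946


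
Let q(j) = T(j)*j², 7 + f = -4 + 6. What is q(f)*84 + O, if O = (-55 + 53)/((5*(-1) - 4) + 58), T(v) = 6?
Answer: 617398/49 ≈ 12600.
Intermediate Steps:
O = -2/49 (O = -2/((-5 - 4) + 58) = -2/(-9 + 58) = -2/49 ≈ -0.040816)
f = -5 (f = -7 + (-4 + 6) = -7 + 2 = -5)
q(j) = 6*j²
q(f)*84 + O = (6*(-5)²)*84 - 2/49 = (6*25)*84 - 2/49 = 150*84 - 2/49 = 12600 - 2/49 = 617398/49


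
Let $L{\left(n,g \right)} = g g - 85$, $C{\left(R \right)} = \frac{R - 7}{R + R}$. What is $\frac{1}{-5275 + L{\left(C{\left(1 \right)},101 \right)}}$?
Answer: $\frac{1}{4841} \approx 0.00020657$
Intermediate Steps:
$C{\left(R \right)} = \frac{-7 + R}{2 R}$
$L{\left(n,g \right)} = -85 + g^{2}$ ($L{\left(n,g \right)} = g^{2} - 85 = -85 + g^{2}$)
$\frac{1}{-5275 + L{\left(C{\left(1 \right)},101 \right)}} = \frac{1}{-5275 - \left(85 - 101^{2}\right)} = \frac{1}{-5275 + \left(-85 + 10201\right)} = \frac{1}{-5275 + 10116} = \frac{1}{4841}$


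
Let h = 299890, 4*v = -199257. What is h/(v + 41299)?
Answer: -1199560/34061 ≈ -35.218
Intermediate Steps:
v = -199257/4 (v = (1/4)*(-199257) = -199257/4 ≈ -49814.)
h/(v + 41299) = 299890/(-199257/4 + 41299) = 299890/(-34061/4) = 299890*(-4/34061) = -1199560/34061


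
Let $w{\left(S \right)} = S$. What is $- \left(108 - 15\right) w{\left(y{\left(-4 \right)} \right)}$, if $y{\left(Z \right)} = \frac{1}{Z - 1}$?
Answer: $\frac{93}{5} \approx 18.6$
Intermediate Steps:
$y{\left(Z \right)} = \frac{1}{-1 + Z}$
$- \left(108 - 15\right) w{\left(y{\left(-4 \right)} \right)} = - \frac{108 - 15}{-1 - 4} = - \frac{93}{-5} = - \frac{93 \left(-1\right)}{5} = \left(-1\right) \left(- \frac{93}{5}\right) = \frac{93}{5}$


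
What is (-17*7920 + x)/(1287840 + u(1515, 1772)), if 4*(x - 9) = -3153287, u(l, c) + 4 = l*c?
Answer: -3691811/15889664 ≈ -0.23234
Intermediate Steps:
u(l, c) = -4 + c*l (u(l, c) = -4 + l*c = -4 + c*l)
x = -3153251/4 (x = 9 + (1/4)*(-3153287) = 9 - 3153287/4 = -3153251/4 ≈ -7.8831e+5)
(-17*7920 + x)/(1287840 + u(1515, 1772)) = (-17*7920 - 3153251/4)/(1287840 + (-4 + 1772*1515)) = (-134640 - 3153251/4)/(1287840 + (-4 + 2684580)) = -3691811/(4*(1287840 + 2684576)) = -3691811/4/3972416 = -3691811/4*1/3972416 = -3691811/15889664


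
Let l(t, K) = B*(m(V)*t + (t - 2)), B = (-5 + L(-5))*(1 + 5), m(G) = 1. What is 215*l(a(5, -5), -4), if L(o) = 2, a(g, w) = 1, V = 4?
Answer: 0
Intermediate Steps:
B = -18 (B = (-5 + 2)*(1 + 5) = -3*6 = -18)
l(t, K) = 36 - 36*t (l(t, K) = -18*(1*t + (t - 2)) = -18*(t + (-2 + t)) = -18*(-2 + 2*t) = 36 - 36*t)
215*l(a(5, -5), -4) = 215*(36 - 36*1) = 215*(36 - 36) = 215*0 = 0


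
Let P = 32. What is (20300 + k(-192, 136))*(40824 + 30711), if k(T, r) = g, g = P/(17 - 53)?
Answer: 4356290740/3 ≈ 1.4521e+9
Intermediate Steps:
g = -8/9 (g = 32/(17 - 53) = 32/(-36) = 32*(-1/36) = -8/9 ≈ -0.88889)
k(T, r) = -8/9
(20300 + k(-192, 136))*(40824 + 30711) = (20300 - 8/9)*(40824 + 30711) = (182692/9)*71535 = 4356290740/3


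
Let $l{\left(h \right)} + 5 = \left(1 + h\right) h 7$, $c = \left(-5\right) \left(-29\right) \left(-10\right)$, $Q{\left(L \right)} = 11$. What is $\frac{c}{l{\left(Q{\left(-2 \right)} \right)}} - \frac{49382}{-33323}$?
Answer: $- \frac{2936292}{30623837} \approx -0.095883$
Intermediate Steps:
$c = -1450$ ($c = 145 \left(-10\right) = -1450$)
$l{\left(h \right)} = -5 + 7 h \left(1 + h\right)$ ($l{\left(h \right)} = -5 + \left(1 + h\right) h 7 = -5 + h \left(1 + h\right) 7 = -5 + 7 h \left(1 + h\right)$)
$\frac{c}{l{\left(Q{\left(-2 \right)} \right)}} - \frac{49382}{-33323} = - \frac{1450}{-5 + 7 \cdot 11 + 7 \cdot 11^{2}} - \frac{49382}{-33323} = - \frac{1450}{-5 + 77 + 7 \cdot 121} - - \frac{49382}{33323} = - \frac{1450}{-5 + 77 + 847} + \frac{49382}{33323} = - \frac{1450}{919} + \frac{49382}{33323} = - \frac{2936292}{30623837}$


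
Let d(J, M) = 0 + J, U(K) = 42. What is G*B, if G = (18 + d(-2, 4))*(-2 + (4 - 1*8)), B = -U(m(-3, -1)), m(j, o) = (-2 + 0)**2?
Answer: 4032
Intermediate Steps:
m(j, o) = 4 (m(j, o) = (-2)**2 = 4)
d(J, M) = J
B = -42 (B = -1*42 = -42)
G = -96 (G = (18 - 2)*(-2 + (4 - 1*8)) = 16*(-2 + (4 - 8)) = 16*(-2 - 4) = 16*(-6) = -96)
G*B = -96*(-42) = 4032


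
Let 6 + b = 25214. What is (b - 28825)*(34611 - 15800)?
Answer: -68039387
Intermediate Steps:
b = 25208 (b = -6 + 25214 = 25208)
(b - 28825)*(34611 - 15800) = (25208 - 28825)*(34611 - 15800) = -3617*18811 = -68039387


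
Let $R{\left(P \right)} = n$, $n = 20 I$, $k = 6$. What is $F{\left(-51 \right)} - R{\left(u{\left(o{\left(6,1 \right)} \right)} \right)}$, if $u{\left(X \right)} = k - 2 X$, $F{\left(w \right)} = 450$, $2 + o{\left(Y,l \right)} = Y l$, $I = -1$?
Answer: $470$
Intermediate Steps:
$o{\left(Y,l \right)} = -2 + Y l$
$u{\left(X \right)} = 6 - 2 X$
$n = -20$ ($n = 20 \left(-1\right) = -20$)
$R{\left(P \right)} = -20$
$F{\left(-51 \right)} - R{\left(u{\left(o{\left(6,1 \right)} \right)} \right)} = 450 - -20 = 450 + 20 = 470$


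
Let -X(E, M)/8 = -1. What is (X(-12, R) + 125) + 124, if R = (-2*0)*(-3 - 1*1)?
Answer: 257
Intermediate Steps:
R = 0 (R = 0*(-3 - 1) = 0*(-4) = 0)
X(E, M) = 8 (X(E, M) = -8*(-1) = 8)
(X(-12, R) + 125) + 124 = (8 + 125) + 124 = 133 + 124 = 257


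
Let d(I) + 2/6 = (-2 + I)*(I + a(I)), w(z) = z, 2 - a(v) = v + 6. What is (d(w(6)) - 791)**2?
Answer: 5866084/9 ≈ 6.5179e+5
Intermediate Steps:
a(v) = -4 - v (a(v) = 2 - (v + 6) = 2 - (6 + v) = 2 + (-6 - v) = -4 - v)
d(I) = 23/3 - 4*I (d(I) = -1/3 + (-2 + I)*(I + (-4 - I)) = -1/3 + (-2 + I)*(-4) = -1/3 + (8 - 4*I) = 23/3 - 4*I)
(d(w(6)) - 791)**2 = ((23/3 - 4*6) - 791)**2 = ((23/3 - 24) - 791)**2 = (-49/3 - 791)**2 = (-2422/3)**2 = 5866084/9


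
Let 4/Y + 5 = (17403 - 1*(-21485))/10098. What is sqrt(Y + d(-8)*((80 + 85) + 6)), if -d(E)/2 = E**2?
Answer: 6*I*sqrt(20463427769)/5801 ≈ 147.96*I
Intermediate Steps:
d(E) = -2*E**2
Y = -20196/5801 (Y = 4/(-5 + (17403 - 1*(-21485))/10098) = 4/(-5 + (17403 + 21485)*(1/10098)) = 4/(-5 + 38888*(1/10098)) = 4/(-5 + 19444/5049) = 4/(-5801/5049) = 4*(-5049/5801) = -20196/5801 ≈ -3.4815)
sqrt(Y + d(-8)*((80 + 85) + 6)) = sqrt(-20196/5801 + (-2*(-8)**2)*((80 + 85) + 6)) = sqrt(-20196/5801 + (-2*64)*(165 + 6)) = sqrt(-20196/5801 - 128*171) = sqrt(-20196/5801 - 21888) = sqrt(-126992484/5801) = 6*I*sqrt(20463427769)/5801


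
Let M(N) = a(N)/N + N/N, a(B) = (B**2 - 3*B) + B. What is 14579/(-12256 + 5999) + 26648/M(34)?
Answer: 166255429/206481 ≈ 805.19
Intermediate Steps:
a(B) = B**2 - 2*B
M(N) = -1 + N (M(N) = (N*(-2 + N))/N + N/N = (-2 + N) + 1 = -1 + N)
14579/(-12256 + 5999) + 26648/M(34) = 14579/(-12256 + 5999) + 26648/(-1 + 34) = 14579/(-6257) + 26648/33 = 14579*(-1/6257) + 26648*(1/33) = -14579/6257 + 26648/33 = 166255429/206481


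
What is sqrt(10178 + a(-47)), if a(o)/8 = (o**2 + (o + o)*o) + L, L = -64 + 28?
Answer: sqrt(62906) ≈ 250.81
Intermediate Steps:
L = -36
a(o) = -288 + 24*o**2 (a(o) = 8*((o**2 + (o + o)*o) - 36) = 8*((o**2 + (2*o)*o) - 36) = 8*((o**2 + 2*o**2) - 36) = 8*(3*o**2 - 36) = 8*(-36 + 3*o**2) = -288 + 24*o**2)
sqrt(10178 + a(-47)) = sqrt(10178 + (-288 + 24*(-47)**2)) = sqrt(10178 + (-288 + 24*2209)) = sqrt(10178 + (-288 + 53016)) = sqrt(10178 + 52728) = sqrt(62906)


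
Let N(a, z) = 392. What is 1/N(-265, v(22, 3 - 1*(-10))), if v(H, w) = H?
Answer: 1/392 ≈ 0.0025510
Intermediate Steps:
1/N(-265, v(22, 3 - 1*(-10))) = 1/392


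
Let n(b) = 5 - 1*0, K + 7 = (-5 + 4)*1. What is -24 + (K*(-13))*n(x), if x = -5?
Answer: 496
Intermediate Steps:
K = -8 (K = -7 + (-5 + 4)*1 = -7 - 1*1 = -7 - 1 = -8)
n(b) = 5 (n(b) = 5 + 0 = 5)
-24 + (K*(-13))*n(x) = -24 - 8*(-13)*5 = -24 + 104*5 = -24 + 520 = 496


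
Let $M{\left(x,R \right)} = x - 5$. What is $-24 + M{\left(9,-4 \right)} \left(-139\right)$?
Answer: $-580$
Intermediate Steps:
$M{\left(x,R \right)} = -5 + x$ ($M{\left(x,R \right)} = x - 5 = -5 + x$)
$-24 + M{\left(9,-4 \right)} \left(-139\right) = -24 + \left(-5 + 9\right) \left(-139\right) = -24 + 4 \left(-139\right) = -24 - 556 = -580$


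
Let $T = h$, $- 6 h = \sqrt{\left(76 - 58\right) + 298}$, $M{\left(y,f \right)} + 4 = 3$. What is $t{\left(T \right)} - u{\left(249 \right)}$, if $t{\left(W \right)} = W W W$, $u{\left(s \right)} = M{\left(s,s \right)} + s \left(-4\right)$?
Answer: $997 - \frac{79 \sqrt{79}}{27} \approx 970.99$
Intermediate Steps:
$M{\left(y,f \right)} = -1$ ($M{\left(y,f \right)} = -4 + 3 = -1$)
$h = - \frac{\sqrt{79}}{3}$ ($h = - \frac{\sqrt{\left(76 - 58\right) + 298}}{6} = - \frac{\sqrt{18 + 298}}{6} = - \frac{\sqrt{316}}{6} = - \frac{2 \sqrt{79}}{6} = - \frac{\sqrt{79}}{3} \approx -2.9627$)
$T = - \frac{\sqrt{79}}{3} \approx -2.9627$
$u{\left(s \right)} = -1 - 4 s$ ($u{\left(s \right)} = -1 + s \left(-4\right) = -1 - 4 s$)
$t{\left(W \right)} = W^{3}$ ($t{\left(W \right)} = W^{2} W = W^{3}$)
$t{\left(T \right)} - u{\left(249 \right)} = \left(- \frac{\sqrt{79}}{3}\right)^{3} - \left(-1 - 996\right) = - \frac{79 \sqrt{79}}{27} - \left(-1 - 996\right) = - \frac{79 \sqrt{79}}{27} - -997 = - \frac{79 \sqrt{79}}{27} + 997 = 997 - \frac{79 \sqrt{79}}{27}$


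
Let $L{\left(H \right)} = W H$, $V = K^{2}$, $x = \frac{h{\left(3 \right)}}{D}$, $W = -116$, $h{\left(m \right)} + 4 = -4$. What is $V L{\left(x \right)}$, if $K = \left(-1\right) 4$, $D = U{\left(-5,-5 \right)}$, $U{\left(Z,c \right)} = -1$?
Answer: $-14848$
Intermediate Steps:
$h{\left(m \right)} = -8$ ($h{\left(m \right)} = -4 - 4 = -8$)
$D = -1$
$K = -4$
$x = 8$ ($x = - \frac{8}{-1} = \left(-8\right) \left(-1\right) = 8$)
$V = 16$ ($V = \left(-4\right)^{2} = 16$)
$L{\left(H \right)} = - 116 H$
$V L{\left(x \right)} = 16 \left(\left(-116\right) 8\right) = 16 \left(-928\right) = -14848$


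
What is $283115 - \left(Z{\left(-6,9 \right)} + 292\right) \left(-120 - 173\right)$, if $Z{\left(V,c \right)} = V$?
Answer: $366913$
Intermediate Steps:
$283115 - \left(Z{\left(-6,9 \right)} + 292\right) \left(-120 - 173\right) = 283115 - \left(-6 + 292\right) \left(-120 - 173\right) = 283115 - 286 \left(-120 - 173\right) = 283115 - 286 \left(-293\right) = 283115 - -83798 = 283115 + 83798 = 366913$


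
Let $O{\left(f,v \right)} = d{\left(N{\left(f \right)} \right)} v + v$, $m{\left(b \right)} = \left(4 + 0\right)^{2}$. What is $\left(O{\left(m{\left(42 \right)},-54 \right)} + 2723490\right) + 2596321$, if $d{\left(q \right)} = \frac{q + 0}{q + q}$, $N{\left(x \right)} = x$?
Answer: $5319730$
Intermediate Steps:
$m{\left(b \right)} = 16$ ($m{\left(b \right)} = 4^{2} = 16$)
$d{\left(q \right)} = \frac{1}{2}$ ($d{\left(q \right)} = \frac{q}{2 q} = q \frac{1}{2 q} = \frac{1}{2}$)
$O{\left(f,v \right)} = \frac{3 v}{2}$ ($O{\left(f,v \right)} = \frac{v}{2} + v = \frac{3 v}{2}$)
$\left(O{\left(m{\left(42 \right)},-54 \right)} + 2723490\right) + 2596321 = \left(\frac{3}{2} \left(-54\right) + 2723490\right) + 2596321 = \left(-81 + 2723490\right) + 2596321 = 2723409 + 2596321 = 5319730$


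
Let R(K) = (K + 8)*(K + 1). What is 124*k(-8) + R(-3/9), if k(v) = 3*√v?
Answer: 46/9 + 744*I*√2 ≈ 5.1111 + 1052.2*I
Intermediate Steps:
R(K) = (1 + K)*(8 + K) (R(K) = (8 + K)*(1 + K) = (1 + K)*(8 + K))
124*k(-8) + R(-3/9) = 124*(3*√(-8)) + (8 + (-3/9)² + 9*(-3/9)) = 124*(3*(2*I*√2)) + (8 + (-3*⅑)² + 9*(-3*⅑)) = 124*(6*I*√2) + (8 + (-⅓)² + 9*(-⅓)) = 744*I*√2 + (8 + ⅑ - 3) = 744*I*√2 + 46/9 = 46/9 + 744*I*√2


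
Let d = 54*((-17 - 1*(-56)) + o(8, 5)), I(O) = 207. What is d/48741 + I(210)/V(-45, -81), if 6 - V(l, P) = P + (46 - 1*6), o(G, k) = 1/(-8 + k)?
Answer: 3395841/763609 ≈ 4.4471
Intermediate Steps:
V(l, P) = -34 - P (V(l, P) = 6 - (P + (46 - 1*6)) = 6 - (P + (46 - 6)) = 6 - (P + 40) = 6 - (40 + P) = 6 + (-40 - P) = -34 - P)
d = 2088 (d = 54*((-17 - 1*(-56)) + 1/(-8 + 5)) = 54*((-17 + 56) + 1/(-3)) = 54*(39 - ⅓) = 54*(116/3) = 2088)
d/48741 + I(210)/V(-45, -81) = 2088/48741 + 207/(-34 - 1*(-81)) = 2088*(1/48741) + 207/(-34 + 81) = 696/16247 + 207/47 = 3395841/763609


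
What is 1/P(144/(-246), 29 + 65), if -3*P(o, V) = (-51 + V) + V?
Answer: -3/137 ≈ -0.021898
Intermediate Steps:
P(o, V) = 17 - 2*V/3 (P(o, V) = -((-51 + V) + V)/3 = -(-51 + 2*V)/3 = 17 - 2*V/3)
1/P(144/(-246), 29 + 65) = 1/(17 - 2*(29 + 65)/3) = 1/(17 - ⅔*94) = 1/(17 - 188/3) = 1/(-137/3) = -3/137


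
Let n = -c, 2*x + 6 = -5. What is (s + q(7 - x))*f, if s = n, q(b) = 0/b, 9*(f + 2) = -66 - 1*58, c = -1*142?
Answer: -20164/9 ≈ -2240.4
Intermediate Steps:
x = -11/2 (x = -3 + (½)*(-5) = -3 - 5/2 = -11/2 ≈ -5.5000)
c = -142
f = -142/9 (f = -2 + (-66 - 1*58)/9 = -2 + (-66 - 58)/9 = -2 + (⅑)*(-124) = -2 - 124/9 = -142/9 ≈ -15.778)
n = 142 (n = -1*(-142) = 142)
q(b) = 0
s = 142
(s + q(7 - x))*f = (142 + 0)*(-142/9) = 142*(-142/9) = -20164/9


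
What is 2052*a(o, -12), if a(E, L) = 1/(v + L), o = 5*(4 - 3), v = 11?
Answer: -2052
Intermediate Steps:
o = 5 (o = 5*1 = 5)
a(E, L) = 1/(11 + L)
2052*a(o, -12) = 2052/(11 - 12) = 2052/(-1) = 2052*(-1) = -2052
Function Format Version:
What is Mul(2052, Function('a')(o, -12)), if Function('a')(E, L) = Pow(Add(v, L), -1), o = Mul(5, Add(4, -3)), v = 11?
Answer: -2052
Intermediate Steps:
o = 5 (o = Mul(5, 1) = 5)
Function('a')(E, L) = Pow(Add(11, L), -1)
Mul(2052, Function('a')(o, -12)) = Mul(2052, Pow(Add(11, -12), -1)) = Mul(2052, Pow(-1, -1)) = Mul(2052, -1) = -2052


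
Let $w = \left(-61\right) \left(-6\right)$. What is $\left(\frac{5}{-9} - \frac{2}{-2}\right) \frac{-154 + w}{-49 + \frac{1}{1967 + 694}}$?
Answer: $- \frac{188044}{97791} \approx -1.9229$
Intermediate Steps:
$w = 366$
$\left(\frac{5}{-9} - \frac{2}{-2}\right) \frac{-154 + w}{-49 + \frac{1}{1967 + 694}} = \left(\frac{5}{-9} - \frac{2}{-2}\right) \frac{-154 + 366}{-49 + \frac{1}{1967 + 694}} = \left(5 \left(- \frac{1}{9}\right) - -1\right) \frac{212}{-49 + \frac{1}{2661}} = \left(- \frac{5}{9} + 1\right) \frac{212}{-49 + \frac{1}{2661}} = \frac{4 \frac{212}{- \frac{130388}{2661}}}{9} = \frac{4 \cdot 212 \left(- \frac{2661}{130388}\right)}{9} = \frac{4}{9} \left(- \frac{141033}{32597}\right) = - \frac{188044}{97791}$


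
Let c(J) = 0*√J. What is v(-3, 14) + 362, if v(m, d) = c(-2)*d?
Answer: 362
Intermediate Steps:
c(J) = 0
v(m, d) = 0 (v(m, d) = 0*d = 0)
v(-3, 14) + 362 = 0 + 362 = 362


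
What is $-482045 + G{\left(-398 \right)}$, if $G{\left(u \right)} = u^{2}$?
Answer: $-323641$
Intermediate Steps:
$-482045 + G{\left(-398 \right)} = -482045 + \left(-398\right)^{2} = -482045 + 158404 = -323641$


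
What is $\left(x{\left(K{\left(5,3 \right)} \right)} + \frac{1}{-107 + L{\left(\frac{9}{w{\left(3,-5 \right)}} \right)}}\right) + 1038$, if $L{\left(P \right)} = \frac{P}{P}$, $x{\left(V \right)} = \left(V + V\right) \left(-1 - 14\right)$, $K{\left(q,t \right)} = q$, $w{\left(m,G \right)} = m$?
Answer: $\frac{94127}{106} \approx 887.99$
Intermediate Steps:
$x{\left(V \right)} = - 30 V$ ($x{\left(V \right)} = 2 V \left(-15\right) = - 30 V$)
$L{\left(P \right)} = 1$
$\left(x{\left(K{\left(5,3 \right)} \right)} + \frac{1}{-107 + L{\left(\frac{9}{w{\left(3,-5 \right)}} \right)}}\right) + 1038 = \left(\left(-30\right) 5 + \frac{1}{-107 + 1}\right) + 1038 = \left(-150 + \frac{1}{-106}\right) + 1038 = \left(-150 - \frac{1}{106}\right) + 1038 = - \frac{15901}{106} + 1038 = \frac{94127}{106}$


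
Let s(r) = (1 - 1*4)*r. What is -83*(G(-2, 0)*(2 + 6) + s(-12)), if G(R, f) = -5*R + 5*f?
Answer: -9628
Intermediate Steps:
s(r) = -3*r (s(r) = (1 - 4)*r = -3*r)
-83*(G(-2, 0)*(2 + 6) + s(-12)) = -83*((-5*(-2) + 5*0)*(2 + 6) - 3*(-12)) = -83*((10 + 0)*8 + 36) = -83*(10*8 + 36) = -83*(80 + 36) = -83*116 = -9628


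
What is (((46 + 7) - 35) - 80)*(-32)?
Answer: 1984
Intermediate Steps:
(((46 + 7) - 35) - 80)*(-32) = ((53 - 35) - 80)*(-32) = (18 - 80)*(-32) = -62*(-32) = 1984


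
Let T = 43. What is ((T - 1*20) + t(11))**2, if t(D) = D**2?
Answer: 20736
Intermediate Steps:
((T - 1*20) + t(11))**2 = ((43 - 1*20) + 11**2)**2 = ((43 - 20) + 121)**2 = (23 + 121)**2 = 144**2 = 20736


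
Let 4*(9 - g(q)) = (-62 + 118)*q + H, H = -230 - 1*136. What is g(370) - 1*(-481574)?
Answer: 952989/2 ≈ 4.7649e+5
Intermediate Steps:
H = -366 (H = -230 - 136 = -366)
g(q) = 201/2 - 14*q (g(q) = 9 - ((-62 + 118)*q - 366)/4 = 9 - (56*q - 366)/4 = 9 - (-366 + 56*q)/4 = 9 + (183/2 - 14*q) = 201/2 - 14*q)
g(370) - 1*(-481574) = (201/2 - 14*370) - 1*(-481574) = (201/2 - 5180) + 481574 = -10159/2 + 481574 = 952989/2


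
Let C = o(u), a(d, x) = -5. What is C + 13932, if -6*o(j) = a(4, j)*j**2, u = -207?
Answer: 99279/2 ≈ 49640.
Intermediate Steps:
o(j) = 5*j**2/6 (o(j) = -(-5)*j**2/6 = 5*j**2/6)
C = 71415/2 (C = (5/6)*(-207)**2 = (5/6)*42849 = 71415/2 ≈ 35708.)
C + 13932 = 71415/2 + 13932 = 99279/2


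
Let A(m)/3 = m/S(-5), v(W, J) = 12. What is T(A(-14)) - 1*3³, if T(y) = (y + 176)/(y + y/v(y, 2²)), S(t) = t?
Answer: -613/91 ≈ -6.7363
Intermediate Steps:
A(m) = -3*m/5 (A(m) = 3*(m/(-5)) = 3*(m*(-⅕)) = 3*(-m/5) = -3*m/5)
T(y) = 12*(176 + y)/(13*y) (T(y) = (y + 176)/(y + y/12) = (176 + y)/(y + y*(1/12)) = (176 + y)/(y + y/12) = (176 + y)/((13*y/12)) = (176 + y)*(12/(13*y)) = 12*(176 + y)/(13*y))
T(A(-14)) - 1*3³ = 12*(176 - ⅗*(-14))/(13*((-⅗*(-14)))) - 1*3³ = 12*(176 + 42/5)/(13*(42/5)) - 1*27 = (12/13)*(5/42)*(922/5) - 27 = 1844/91 - 27 = -613/91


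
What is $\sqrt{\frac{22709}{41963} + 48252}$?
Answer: $\frac{\sqrt{84967579778755}}{41963} \approx 219.66$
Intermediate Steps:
$\sqrt{\frac{22709}{41963} + 48252} = \sqrt{\frac{2024821385}{41963}} = \frac{\sqrt{84967579778755}}{41963}$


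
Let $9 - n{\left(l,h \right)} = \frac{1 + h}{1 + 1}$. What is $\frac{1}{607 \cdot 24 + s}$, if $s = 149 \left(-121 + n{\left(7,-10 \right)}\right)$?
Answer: $- \frac{2}{2899} \approx -0.00068989$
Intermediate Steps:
$n{\left(l,h \right)} = \frac{17}{2} - \frac{h}{2}$ ($n{\left(l,h \right)} = 9 - \frac{1 + h}{1 + 1} = 9 - \frac{1 + h}{2} = 9 - \left(1 + h\right) \frac{1}{2} = 9 - \left(\frac{1}{2} + \frac{h}{2}\right) = \frac{17}{2} - \frac{h}{2}$)
$s = - \frac{32035}{2}$ ($s = 149 \left(-121 + \left(\frac{17}{2} - -5\right)\right) = 149 \left(-121 + \left(\frac{17}{2} + 5\right)\right) = 149 \left(-121 + \frac{27}{2}\right) = 149 \left(- \frac{215}{2}\right) = - \frac{32035}{2} \approx -16018.0$)
$\frac{1}{607 \cdot 24 + s} = \frac{1}{607 \cdot 24 - \frac{32035}{2}} = \frac{1}{14568 - \frac{32035}{2}} = \frac{1}{- \frac{2899}{2}} = - \frac{2}{2899}$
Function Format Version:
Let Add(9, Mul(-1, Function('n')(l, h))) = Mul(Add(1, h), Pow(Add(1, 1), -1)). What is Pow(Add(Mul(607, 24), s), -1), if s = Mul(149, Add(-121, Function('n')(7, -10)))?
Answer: Rational(-2, 2899) ≈ -0.00068989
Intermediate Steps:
Function('n')(l, h) = Add(Rational(17, 2), Mul(Rational(-1, 2), h)) (Function('n')(l, h) = Add(9, Mul(-1, Mul(Add(1, h), Pow(Add(1, 1), -1)))) = Add(9, Mul(-1, Mul(Add(1, h), Pow(2, -1)))) = Add(9, Mul(-1, Mul(Add(1, h), Rational(1, 2)))) = Add(9, Mul(-1, Add(Rational(1, 2), Mul(Rational(1, 2), h)))) = Add(9, Add(Rational(-1, 2), Mul(Rational(-1, 2), h))) = Add(Rational(17, 2), Mul(Rational(-1, 2), h)))
s = Rational(-32035, 2) (s = Mul(149, Add(-121, Add(Rational(17, 2), Mul(Rational(-1, 2), -10)))) = Mul(149, Add(-121, Add(Rational(17, 2), 5))) = Mul(149, Add(-121, Rational(27, 2))) = Mul(149, Rational(-215, 2)) = Rational(-32035, 2) ≈ -16018.)
Pow(Add(Mul(607, 24), s), -1) = Pow(Add(Mul(607, 24), Rational(-32035, 2)), -1) = Pow(Add(14568, Rational(-32035, 2)), -1) = Pow(Rational(-2899, 2), -1) = Rational(-2, 2899)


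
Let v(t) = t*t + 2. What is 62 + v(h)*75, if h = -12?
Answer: 11012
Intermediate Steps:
v(t) = 2 + t² (v(t) = t² + 2 = 2 + t²)
62 + v(h)*75 = 62 + (2 + (-12)²)*75 = 62 + (2 + 144)*75 = 62 + 146*75 = 62 + 10950 = 11012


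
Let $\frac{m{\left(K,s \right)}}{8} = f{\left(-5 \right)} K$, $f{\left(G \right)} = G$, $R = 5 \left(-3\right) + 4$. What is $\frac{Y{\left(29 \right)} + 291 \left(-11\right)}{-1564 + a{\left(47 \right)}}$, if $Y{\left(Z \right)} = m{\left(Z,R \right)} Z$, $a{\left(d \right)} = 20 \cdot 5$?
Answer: $\frac{36841}{1464} \approx 25.165$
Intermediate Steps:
$R = -11$ ($R = -15 + 4 = -11$)
$a{\left(d \right)} = 100$
$m{\left(K,s \right)} = - 40 K$ ($m{\left(K,s \right)} = 8 \left(- 5 K\right) = - 40 K$)
$Y{\left(Z \right)} = - 40 Z^{2}$ ($Y{\left(Z \right)} = - 40 Z Z = - 40 Z^{2}$)
$\frac{Y{\left(29 \right)} + 291 \left(-11\right)}{-1564 + a{\left(47 \right)}} = \frac{- 40 \cdot 29^{2} + 291 \left(-11\right)}{-1564 + 100} = \frac{\left(-40\right) 841 - 3201}{-1464} = \left(-33640 - 3201\right) \left(- \frac{1}{1464}\right) = \left(-36841\right) \left(- \frac{1}{1464}\right) = \frac{36841}{1464}$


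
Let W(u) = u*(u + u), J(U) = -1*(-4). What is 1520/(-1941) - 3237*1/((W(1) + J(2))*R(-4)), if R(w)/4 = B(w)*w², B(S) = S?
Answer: 1316099/993792 ≈ 1.3243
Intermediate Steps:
J(U) = 4
W(u) = 2*u² (W(u) = u*(2*u) = 2*u²)
R(w) = 4*w³ (R(w) = 4*(w*w²) = 4*w³)
1520/(-1941) - 3237*1/((W(1) + J(2))*R(-4)) = 1520/(-1941) - 3237*(-1/(256*(2*1² + 4))) = 1520*(-1/1941) - 3237*(-1/(256*(2*1 + 4))) = -1520/1941 - 3237*(-1/(256*(2 + 4))) = -1520/1941 - 3237/(6*(-256)) = -1520/1941 - 3237/(-1536) = -1520/1941 - 3237*(-1/1536) = -1520/1941 + 1079/512 = 1316099/993792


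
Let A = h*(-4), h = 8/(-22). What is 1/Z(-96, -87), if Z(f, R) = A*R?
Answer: -11/1392 ≈ -0.0079023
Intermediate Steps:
h = -4/11 (h = 8*(-1/22) = -4/11 ≈ -0.36364)
A = 16/11 (A = -4/11*(-4) = 16/11 ≈ 1.4545)
Z(f, R) = 16*R/11
1/Z(-96, -87) = 1/((16/11)*(-87)) = 1/(-1392/11) = -11/1392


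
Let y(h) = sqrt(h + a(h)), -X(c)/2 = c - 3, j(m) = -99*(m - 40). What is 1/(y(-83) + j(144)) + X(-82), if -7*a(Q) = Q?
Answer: 21024845938/123675635 - I*sqrt(3486)/742053810 ≈ 170.0 - 7.9566e-8*I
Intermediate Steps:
a(Q) = -Q/7
j(m) = 3960 - 99*m (j(m) = -99*(-40 + m) = 3960 - 99*m)
X(c) = 6 - 2*c (X(c) = -2*(c - 3) = -2*(-3 + c) = 6 - 2*c)
y(h) = sqrt(42)*sqrt(h)/7 (y(h) = sqrt(h - h/7) = sqrt(6*h/7) = sqrt(42)*sqrt(h)/7)
1/(y(-83) + j(144)) + X(-82) = 1/(sqrt(42)*sqrt(-83)/7 + (3960 - 99*144)) + (6 - 2*(-82)) = 1/(sqrt(42)*(I*sqrt(83))/7 + (3960 - 14256)) + (6 + 164) = 1/(I*sqrt(3486)/7 - 10296) + 170 = 1/(-10296 + I*sqrt(3486)/7) + 170 = 170 + 1/(-10296 + I*sqrt(3486)/7)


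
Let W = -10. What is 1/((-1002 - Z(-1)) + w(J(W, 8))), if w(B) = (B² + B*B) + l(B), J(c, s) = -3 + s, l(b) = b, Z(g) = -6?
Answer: -1/941 ≈ -0.0010627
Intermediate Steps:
w(B) = B + 2*B² (w(B) = (B² + B*B) + B = (B² + B²) + B = 2*B² + B = B + 2*B²)
1/((-1002 - Z(-1)) + w(J(W, 8))) = 1/((-1002 - 1*(-6)) + (-3 + 8)*(1 + 2*(-3 + 8))) = 1/((-1002 + 6) + 5*(1 + 2*5)) = 1/(-996 + 5*(1 + 10)) = 1/(-996 + 5*11) = 1/(-996 + 55) = 1/(-941) = -1/941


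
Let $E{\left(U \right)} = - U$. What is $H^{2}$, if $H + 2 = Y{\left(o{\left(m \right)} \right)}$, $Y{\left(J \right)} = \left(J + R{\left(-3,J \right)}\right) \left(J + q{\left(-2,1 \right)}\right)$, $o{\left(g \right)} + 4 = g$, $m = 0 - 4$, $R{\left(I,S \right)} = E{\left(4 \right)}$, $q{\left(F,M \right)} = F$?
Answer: $13924$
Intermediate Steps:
$R{\left(I,S \right)} = -4$ ($R{\left(I,S \right)} = \left(-1\right) 4 = -4$)
$m = -4$ ($m = 0 - 4 = -4$)
$o{\left(g \right)} = -4 + g$
$Y{\left(J \right)} = \left(-4 + J\right) \left(-2 + J\right)$ ($Y{\left(J \right)} = \left(J - 4\right) \left(J - 2\right) = \left(-4 + J\right) \left(-2 + J\right)$)
$H = 118$ ($H = -2 + \left(8 + \left(-4 - 4\right)^{2} - 6 \left(-4 - 4\right)\right) = -2 + \left(8 + \left(-8\right)^{2} - -48\right) = -2 + \left(8 + 64 + 48\right) = -2 + 120 = 118$)
$H^{2} = 118^{2} = 13924$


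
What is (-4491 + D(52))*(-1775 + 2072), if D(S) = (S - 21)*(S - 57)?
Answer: -1379862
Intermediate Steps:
D(S) = (-57 + S)*(-21 + S) (D(S) = (-21 + S)*(-57 + S) = (-57 + S)*(-21 + S))
(-4491 + D(52))*(-1775 + 2072) = (-4491 + (1197 + 52² - 78*52))*(-1775 + 2072) = (-4491 + (1197 + 2704 - 4056))*297 = (-4491 - 155)*297 = -4646*297 = -1379862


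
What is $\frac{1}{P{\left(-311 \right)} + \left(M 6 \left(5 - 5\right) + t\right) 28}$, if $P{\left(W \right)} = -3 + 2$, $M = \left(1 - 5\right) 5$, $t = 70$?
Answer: $\frac{1}{1959} \approx 0.00051046$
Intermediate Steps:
$M = -20$ ($M = \left(-4\right) 5 = -20$)
$P{\left(W \right)} = -1$
$\frac{1}{P{\left(-311 \right)} + \left(M 6 \left(5 - 5\right) + t\right) 28} = \frac{1}{-1 + \left(\left(-20\right) 6 \left(5 - 5\right) + 70\right) 28} = \frac{1}{-1 + \left(- 120 \left(5 - 5\right) + 70\right) 28} = \frac{1}{-1 + \left(\left(-120\right) 0 + 70\right) 28} = \frac{1}{-1 + \left(0 + 70\right) 28} = \frac{1}{-1 + 70 \cdot 28} = \frac{1}{-1 + 1960} = \frac{1}{1959}$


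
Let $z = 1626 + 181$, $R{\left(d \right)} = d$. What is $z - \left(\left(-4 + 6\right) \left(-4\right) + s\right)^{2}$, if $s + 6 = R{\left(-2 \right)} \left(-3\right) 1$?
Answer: $1743$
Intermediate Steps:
$s = 0$ ($s = -6 + \left(-2\right) \left(-3\right) 1 = -6 + 6 \cdot 1 = -6 + 6 = 0$)
$z = 1807$
$z - \left(\left(-4 + 6\right) \left(-4\right) + s\right)^{2} = 1807 - \left(\left(-4 + 6\right) \left(-4\right) + 0\right)^{2} = 1807 - \left(2 \left(-4\right) + 0\right)^{2} = 1807 - \left(-8 + 0\right)^{2} = 1807 - \left(-8\right)^{2} = 1807 - 64 = 1743$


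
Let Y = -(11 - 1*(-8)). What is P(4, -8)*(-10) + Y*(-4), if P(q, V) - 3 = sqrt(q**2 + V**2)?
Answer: 46 - 40*sqrt(5) ≈ -43.443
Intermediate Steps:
Y = -19 (Y = -(11 + 8) = -1*19 = -19)
P(q, V) = 3 + sqrt(V**2 + q**2) (P(q, V) = 3 + sqrt(q**2 + V**2) = 3 + sqrt(V**2 + q**2))
P(4, -8)*(-10) + Y*(-4) = (3 + sqrt((-8)**2 + 4**2))*(-10) - 19*(-4) = (3 + sqrt(64 + 16))*(-10) + 76 = (3 + sqrt(80))*(-10) + 76 = (3 + 4*sqrt(5))*(-10) + 76 = (-30 - 40*sqrt(5)) + 76 = 46 - 40*sqrt(5)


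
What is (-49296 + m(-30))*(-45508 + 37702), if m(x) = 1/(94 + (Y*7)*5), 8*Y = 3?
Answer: 329777459184/857 ≈ 3.8480e+8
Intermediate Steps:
Y = 3/8 (Y = (⅛)*3 = 3/8 ≈ 0.37500)
m(x) = 8/857 (m(x) = 1/(94 + ((3/8)*7)*5) = 1/(94 + (21/8)*5) = 1/(94 + 105/8) = 1/(857/8) = 8/857)
(-49296 + m(-30))*(-45508 + 37702) = (-49296 + 8/857)*(-45508 + 37702) = -42246664/857*(-7806) = 329777459184/857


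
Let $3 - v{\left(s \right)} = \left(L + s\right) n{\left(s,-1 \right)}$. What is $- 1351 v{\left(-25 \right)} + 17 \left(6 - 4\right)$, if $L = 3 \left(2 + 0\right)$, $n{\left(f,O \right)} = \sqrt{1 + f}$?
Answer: $-4019 - 51338 i \sqrt{6} \approx -4019.0 - 1.2575 \cdot 10^{5} i$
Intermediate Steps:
$L = 6$ ($L = 3 \cdot 2 = 6$)
$v{\left(s \right)} = 3 - \sqrt{1 + s} \left(6 + s\right)$ ($v{\left(s \right)} = 3 - \left(6 + s\right) \sqrt{1 + s} = 3 - \sqrt{1 + s} \left(6 + s\right)$)
$- 1351 v{\left(-25 \right)} + 17 \left(6 - 4\right) = - 1351 \left(3 - 6 \sqrt{1 - 25} - - 25 \sqrt{1 - 25}\right) + 17 \left(6 - 4\right) = - 1351 \left(3 - 6 \sqrt{-24} - - 25 \sqrt{-24}\right) + 17 \left(6 - 4\right) = - 1351 \left(3 - 6 \cdot 2 i \sqrt{6} - - 25 \cdot 2 i \sqrt{6}\right) + 17 \left(6 - 4\right) = - 1351 \left(3 - 12 i \sqrt{6} + 50 i \sqrt{6}\right) + 17 \cdot 2 = - 1351 \left(3 + 38 i \sqrt{6}\right) + 34 = \left(-4053 - 51338 i \sqrt{6}\right) + 34 = -4019 - 51338 i \sqrt{6}$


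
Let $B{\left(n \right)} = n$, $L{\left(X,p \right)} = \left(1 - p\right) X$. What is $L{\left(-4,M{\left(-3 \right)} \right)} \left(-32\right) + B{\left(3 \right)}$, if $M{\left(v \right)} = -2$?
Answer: $387$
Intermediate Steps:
$L{\left(X,p \right)} = X \left(1 - p\right)$
$L{\left(-4,M{\left(-3 \right)} \right)} \left(-32\right) + B{\left(3 \right)} = - 4 \left(1 - -2\right) \left(-32\right) + 3 = - 4 \left(1 + 2\right) \left(-32\right) + 3 = \left(-4\right) 3 \left(-32\right) + 3 = \left(-12\right) \left(-32\right) + 3 = 384 + 3 = 387$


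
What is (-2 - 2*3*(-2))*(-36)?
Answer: -360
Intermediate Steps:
(-2 - 2*3*(-2))*(-36) = (-2 - 6*(-2))*(-36) = (-2 - 1*(-12))*(-36) = (-2 + 12)*(-36) = 10*(-36) = -360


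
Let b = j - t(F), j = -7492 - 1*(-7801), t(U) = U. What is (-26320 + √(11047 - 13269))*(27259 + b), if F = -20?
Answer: -726116160 + 27588*I*√2222 ≈ -7.2612e+8 + 1.3004e+6*I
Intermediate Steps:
j = 309 (j = -7492 + 7801 = 309)
b = 329 (b = 309 - 1*(-20) = 309 + 20 = 329)
(-26320 + √(11047 - 13269))*(27259 + b) = (-26320 + √(11047 - 13269))*(27259 + 329) = (-26320 + √(-2222))*27588 = (-26320 + I*√2222)*27588 = -726116160 + 27588*I*√2222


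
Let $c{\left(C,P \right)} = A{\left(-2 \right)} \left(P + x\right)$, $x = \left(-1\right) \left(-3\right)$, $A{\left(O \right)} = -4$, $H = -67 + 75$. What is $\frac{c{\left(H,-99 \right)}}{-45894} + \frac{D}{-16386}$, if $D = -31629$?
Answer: $\frac{80293839}{41778838} \approx 1.9219$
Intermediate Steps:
$H = 8$
$x = 3$
$c{\left(C,P \right)} = -12 - 4 P$ ($c{\left(C,P \right)} = - 4 \left(P + 3\right) = - 4 \left(3 + P\right) = -12 - 4 P$)
$\frac{c{\left(H,-99 \right)}}{-45894} + \frac{D}{-16386} = \frac{-12 - -396}{-45894} - \frac{31629}{-16386} = \left(-12 + 396\right) \left(- \frac{1}{45894}\right) - - \frac{10543}{5462} = 384 \left(- \frac{1}{45894}\right) + \frac{10543}{5462} = - \frac{64}{7649} + \frac{10543}{5462} = \frac{80293839}{41778838}$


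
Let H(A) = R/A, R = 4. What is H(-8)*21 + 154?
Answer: 287/2 ≈ 143.50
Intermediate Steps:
H(A) = 4/A
H(-8)*21 + 154 = (4/(-8))*21 + 154 = (4*(-⅛))*21 + 154 = -½*21 + 154 = -21/2 + 154 = 287/2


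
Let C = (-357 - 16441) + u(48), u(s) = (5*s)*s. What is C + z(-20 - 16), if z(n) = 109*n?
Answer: -9202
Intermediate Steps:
u(s) = 5*s**2
C = -5278 (C = (-357 - 16441) + 5*48**2 = -16798 + 5*2304 = -16798 + 11520 = -5278)
C + z(-20 - 16) = -5278 + 109*(-20 - 16) = -5278 + 109*(-36) = -5278 - 3924 = -9202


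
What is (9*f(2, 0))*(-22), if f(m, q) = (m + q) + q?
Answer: -396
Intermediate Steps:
f(m, q) = m + 2*q
(9*f(2, 0))*(-22) = (9*(2 + 2*0))*(-22) = (9*(2 + 0))*(-22) = (9*2)*(-22) = 18*(-22) = -396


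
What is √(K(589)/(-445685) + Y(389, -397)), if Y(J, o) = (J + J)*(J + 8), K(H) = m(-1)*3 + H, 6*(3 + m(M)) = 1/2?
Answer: 3*√27267393100417835/891370 ≈ 555.76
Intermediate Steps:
m(M) = -35/12 (m(M) = -3 + (⅙)/2 = -3 + (⅙)*(½) = -3 + 1/12 = -35/12)
K(H) = -35/4 + H (K(H) = -35/12*3 + H = -35/4 + H)
Y(J, o) = 2*J*(8 + J) (Y(J, o) = (2*J)*(8 + J) = 2*J*(8 + J))
√(K(589)/(-445685) + Y(389, -397)) = √((-35/4 + 589)/(-445685) + 2*389*(8 + 389)) = √((2321/4)*(-1/445685) + 2*389*397) = √(-2321/1782740 + 308866) = √(550627770519/1782740) = 3*√27267393100417835/891370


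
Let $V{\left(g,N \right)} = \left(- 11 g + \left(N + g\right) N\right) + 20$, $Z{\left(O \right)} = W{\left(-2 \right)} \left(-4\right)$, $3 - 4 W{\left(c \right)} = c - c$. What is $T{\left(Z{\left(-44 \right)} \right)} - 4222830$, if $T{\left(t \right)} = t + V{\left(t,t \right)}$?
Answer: $-4222762$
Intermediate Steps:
$W{\left(c \right)} = \frac{3}{4}$ ($W{\left(c \right)} = \frac{3}{4} - \frac{c - c}{4} = \frac{3}{4} - 0 = \frac{3}{4} + 0 = \frac{3}{4}$)
$Z{\left(O \right)} = -3$ ($Z{\left(O \right)} = \frac{3}{4} \left(-4\right) = -3$)
$V{\left(g,N \right)} = 20 - 11 g + N \left(N + g\right)$ ($V{\left(g,N \right)} = \left(- 11 g + N \left(N + g\right)\right) + 20 = 20 - 11 g + N \left(N + g\right)$)
$T{\left(t \right)} = 20 - 10 t + 2 t^{2}$ ($T{\left(t \right)} = t + \left(20 + t^{2} - 11 t + t t\right) = t + \left(20 + t^{2} - 11 t + t^{2}\right) = t + \left(20 - 11 t + 2 t^{2}\right) = 20 - 10 t + 2 t^{2}$)
$T{\left(Z{\left(-44 \right)} \right)} - 4222830 = \left(20 - -30 + 2 \left(-3\right)^{2}\right) - 4222830 = \left(20 + 30 + 2 \cdot 9\right) - 4222830 = \left(20 + 30 + 18\right) - 4222830 = 68 - 4222830 = -4222762$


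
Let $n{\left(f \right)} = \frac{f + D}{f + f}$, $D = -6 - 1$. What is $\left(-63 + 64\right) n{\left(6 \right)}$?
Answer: $- \frac{1}{12} \approx -0.083333$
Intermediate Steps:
$D = -7$ ($D = -6 - 1 = -7$)
$n{\left(f \right)} = \frac{-7 + f}{2 f}$ ($n{\left(f \right)} = \frac{f - 7}{f + f} = \frac{-7 + f}{2 f}$)
$\left(-63 + 64\right) n{\left(6 \right)} = \left(-63 + 64\right) \frac{-7 + 6}{2 \cdot 6} = 1 \cdot \frac{1}{2} \cdot \frac{1}{6} \left(-1\right) = 1 \left(- \frac{1}{12}\right) = - \frac{1}{12}$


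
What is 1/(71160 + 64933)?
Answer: 1/136093 ≈ 7.3479e-6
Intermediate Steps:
1/(71160 + 64933) = 1/136093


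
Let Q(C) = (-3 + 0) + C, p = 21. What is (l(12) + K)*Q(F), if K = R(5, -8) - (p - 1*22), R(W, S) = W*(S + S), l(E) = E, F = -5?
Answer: 536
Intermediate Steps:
Q(C) = -3 + C
R(W, S) = 2*S*W (R(W, S) = W*(2*S) = 2*S*W)
K = -79 (K = 2*(-8)*5 - (21 - 1*22) = -80 - (21 - 22) = -80 - 1*(-1) = -80 + 1 = -79)
(l(12) + K)*Q(F) = (12 - 79)*(-3 - 5) = -67*(-8) = 536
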